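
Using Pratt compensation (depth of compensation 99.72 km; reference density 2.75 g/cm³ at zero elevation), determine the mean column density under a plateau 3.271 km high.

2.66 g/cm³

Pratt balance: ρ_ref D = ρ (D + h).
ρ = ρ_ref D/(D + h) = 2.75 × 99.72 km/(99.72 km + 3.271 km) = 2.66 g/cm³.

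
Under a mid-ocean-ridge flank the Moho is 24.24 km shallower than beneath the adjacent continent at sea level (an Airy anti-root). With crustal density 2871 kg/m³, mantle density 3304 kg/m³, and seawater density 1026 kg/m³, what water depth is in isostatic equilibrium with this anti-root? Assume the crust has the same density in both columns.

Replacing a thickness d of crust by seawater at the top must be balanced by replacing crust with mantle at the base: d (ρ_c − ρ_w) = a (ρ_m − ρ_c).
d = a (ρ_m − ρ_c)/(ρ_c − ρ_w) = 24.24 km × 433/1845 = 5.69 km.

5.69 km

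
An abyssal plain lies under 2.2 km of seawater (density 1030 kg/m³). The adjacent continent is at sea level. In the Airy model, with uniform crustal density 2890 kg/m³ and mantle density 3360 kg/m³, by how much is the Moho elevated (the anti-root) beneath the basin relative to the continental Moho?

8.71 km

By Archimedes' principle applied to the lithosphere: replacing crust with seawater at the top is compensated by replacing crust with mantle at the base: d (ρ_c − ρ_w) = a (ρ_m − ρ_c).
a = d (ρ_c − ρ_w)/(ρ_m − ρ_c) = 2.2 km × 1860/470 = 8.71 km.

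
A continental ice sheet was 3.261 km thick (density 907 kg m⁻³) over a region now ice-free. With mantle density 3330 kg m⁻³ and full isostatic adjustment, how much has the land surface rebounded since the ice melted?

Removing the load lets mantle flow back in; uplift u satisfies ρ_ice t = ρ_m u.
u = t ρ_ice/ρ_m = 3.261 km × 907/3330 = 0.888 km.

0.888 km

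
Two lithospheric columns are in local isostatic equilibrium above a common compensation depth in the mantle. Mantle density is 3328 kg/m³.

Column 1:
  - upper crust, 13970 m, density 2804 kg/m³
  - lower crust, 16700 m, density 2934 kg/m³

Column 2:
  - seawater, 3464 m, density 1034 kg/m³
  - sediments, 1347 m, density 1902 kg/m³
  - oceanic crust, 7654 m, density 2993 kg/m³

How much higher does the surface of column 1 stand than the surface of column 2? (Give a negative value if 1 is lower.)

For any compensation level in the mantle, the mantle terms cancel and isostasy reduces to e = (Σt_1 − Σt_2) − (Σ(ρt)_1 − Σ(ρt)_2) / ρ_m.
Σt_1 = 30670 m; Σt_2 = 12465 m; Σ(ρt)_1 = 88169680; Σ(ρt)_2 = 29052192 (in m·kg/m³).
e = (30670 − 12465) − (88169680 − 29052192) / 3328 = 441 m.

441 m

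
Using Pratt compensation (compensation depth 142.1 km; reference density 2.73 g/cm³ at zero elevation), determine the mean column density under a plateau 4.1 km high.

Pratt balance: ρ_ref D = ρ (D + h).
ρ = ρ_ref D/(D + h) = 2.73 × 142.1 km/(142.1 km + 4.1 km) = 2.65 g/cm³.

2.65 g/cm³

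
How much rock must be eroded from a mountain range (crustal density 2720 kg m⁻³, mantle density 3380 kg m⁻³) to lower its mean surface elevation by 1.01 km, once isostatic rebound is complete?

Net drop Δ = e − u = e − e ρ_c/ρ_m = e (ρ_m − ρ_c)/ρ_m.
e = Δ ρ_m/(ρ_m − ρ_c) = 1.01 km × 3380/660 = 5.17 km.

5.17 km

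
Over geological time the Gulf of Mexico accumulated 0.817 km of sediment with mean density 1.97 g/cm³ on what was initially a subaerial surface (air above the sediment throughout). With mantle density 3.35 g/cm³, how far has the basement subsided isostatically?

Subaerial load: s = t ρ_sed / ρ_m = 0.817 km × 1.97/3.35 = 0.48 km.

0.48 km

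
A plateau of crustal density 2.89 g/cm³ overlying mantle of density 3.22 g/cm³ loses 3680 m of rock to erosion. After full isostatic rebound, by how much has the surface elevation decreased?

Rebound u = e ρ_c/ρ_m = 3680 m × 2.89/3.22 = 3303 m.
Net surface drop = e − u = 3680 m − 3303 m = e (ρ_m − ρ_c)/ρ_m = 377 m.

377 m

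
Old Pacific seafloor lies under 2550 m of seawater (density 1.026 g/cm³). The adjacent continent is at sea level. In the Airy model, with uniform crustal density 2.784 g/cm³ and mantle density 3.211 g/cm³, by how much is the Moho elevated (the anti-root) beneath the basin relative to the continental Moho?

In Airy isostatic equilibrium: replacing crust with seawater at the top is compensated by replacing crust with mantle at the base: d (ρ_c − ρ_w) = a (ρ_m − ρ_c).
a = d (ρ_c − ρ_w)/(ρ_m − ρ_c) = 2550 m × 1.758/0.427 = 10500 m.

10500 m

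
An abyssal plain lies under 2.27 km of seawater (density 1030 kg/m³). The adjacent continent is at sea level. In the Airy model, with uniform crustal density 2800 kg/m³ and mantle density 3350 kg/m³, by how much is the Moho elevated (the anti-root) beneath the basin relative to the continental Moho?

Equating mass per unit area of the two columns: replacing crust with seawater at the top is compensated by replacing crust with mantle at the base: d (ρ_c − ρ_w) = a (ρ_m − ρ_c).
a = d (ρ_c − ρ_w)/(ρ_m − ρ_c) = 2.27 km × 1770/550 = 7.31 km.

7.31 km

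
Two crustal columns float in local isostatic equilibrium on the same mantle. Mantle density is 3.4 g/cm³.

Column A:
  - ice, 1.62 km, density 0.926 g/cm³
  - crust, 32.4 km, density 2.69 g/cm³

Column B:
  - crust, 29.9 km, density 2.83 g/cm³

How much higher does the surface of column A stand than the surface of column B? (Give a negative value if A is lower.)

2.93 km

For any compensation level in the mantle, the mantle terms cancel and isostasy reduces to e = (Σt_A − Σt_B) − (Σ(ρt)_A − Σ(ρt)_B) / ρ_m.
Σt_A = 34.02 km; Σt_B = 29.9 km; Σ(ρt)_A = 88.65612; Σ(ρt)_B = 84.617 (in km·g/cm³).
e = (34.02 − 29.9) − (88.65612 − 84.617) / 3.4 = 2.93 km.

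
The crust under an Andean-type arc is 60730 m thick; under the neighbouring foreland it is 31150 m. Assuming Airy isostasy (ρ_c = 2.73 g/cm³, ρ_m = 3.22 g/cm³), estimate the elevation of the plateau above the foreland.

Excess crust Δ = 60730 m − 31150 m = 29580 m, split between elevation h and root r with h + r = Δ.
Airy balance ρ_c h = (ρ_m − ρ_c) r gives r = h ρ_c/(ρ_m − ρ_c), so h (1 + ρ_c/(ρ_m − ρ_c)) = Δ, i.e. h = Δ (ρ_m − ρ_c)/ρ_m.
h = 29580 m × 0.49/3.22 = 4500 m.

4500 m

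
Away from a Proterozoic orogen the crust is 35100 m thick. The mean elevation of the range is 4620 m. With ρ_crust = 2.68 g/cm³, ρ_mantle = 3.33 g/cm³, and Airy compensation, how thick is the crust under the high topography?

58800 m

Root depth r = h ρ_c / (ρ_m − ρ_c) = 4620 m × 2.68 / 0.65 = 19050 m.
Total thickness = T + h + r = 35100 m + 4620 m + 19050 m = 58800 m.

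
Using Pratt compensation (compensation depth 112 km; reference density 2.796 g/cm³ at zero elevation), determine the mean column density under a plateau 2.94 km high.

Pratt balance: ρ_ref D = ρ (D + h).
ρ = ρ_ref D/(D + h) = 2.796 × 112 km/(112 km + 2.94 km) = 2.72 g/cm³.

2.72 g/cm³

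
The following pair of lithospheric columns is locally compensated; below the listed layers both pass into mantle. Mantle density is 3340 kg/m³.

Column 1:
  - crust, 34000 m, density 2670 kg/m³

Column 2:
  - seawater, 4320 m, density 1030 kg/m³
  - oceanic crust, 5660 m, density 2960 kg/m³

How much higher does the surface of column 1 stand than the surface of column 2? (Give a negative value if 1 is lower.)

3190 m

For any compensation level in the mantle, the mantle terms cancel and isostasy reduces to e = (Σt_1 − Σt_2) − (Σ(ρt)_1 − Σ(ρt)_2) / ρ_m.
Σt_1 = 34000 m; Σt_2 = 9980 m; Σ(ρt)_1 = 90780000; Σ(ρt)_2 = 21203200 (in m·kg/m³).
e = (34000 − 9980) − (90780000 − 21203200) / 3340 = 3190 m.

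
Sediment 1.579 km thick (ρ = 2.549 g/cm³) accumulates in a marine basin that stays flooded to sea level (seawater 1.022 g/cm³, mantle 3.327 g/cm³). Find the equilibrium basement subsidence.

Submarine loading: the sediment displaces seawater, and the subsidence is in turn flooded, so s (ρ_m − ρ_w) = t (ρ_sed − ρ_w).
s = 1.579 km × (2.549 − 1.022) / (3.327 − 1.022) = 1.05 km.

1.05 km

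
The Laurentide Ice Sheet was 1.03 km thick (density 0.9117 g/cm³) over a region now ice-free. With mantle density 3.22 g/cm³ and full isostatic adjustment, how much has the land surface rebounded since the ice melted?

0.292 km

Removing the load lets mantle flow back in; uplift u satisfies ρ_ice t = ρ_m u.
u = t ρ_ice/ρ_m = 1.03 km × 0.9117/3.22 = 0.292 km.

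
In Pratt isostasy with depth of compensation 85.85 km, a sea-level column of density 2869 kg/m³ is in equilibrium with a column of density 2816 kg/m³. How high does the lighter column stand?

ρ_ref D = ρ (D + h) → h = D (ρ_ref − ρ)/ρ.
h = 85.85 km × (2869 − 2816)/2816 = 1.62 km.

1.62 km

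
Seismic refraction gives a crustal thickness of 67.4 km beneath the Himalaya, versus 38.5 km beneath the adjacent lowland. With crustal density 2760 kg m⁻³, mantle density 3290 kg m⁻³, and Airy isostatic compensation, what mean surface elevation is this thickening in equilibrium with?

4.66 km

Excess crust Δ = 67.4 km − 38.5 km = 28.9 km, split between elevation h and root r with h + r = Δ.
Airy balance ρ_c h = (ρ_m − ρ_c) r gives r = h ρ_c/(ρ_m − ρ_c), so h (1 + ρ_c/(ρ_m − ρ_c)) = Δ, i.e. h = Δ (ρ_m − ρ_c)/ρ_m.
h = 28.9 km × 530/3290 = 4.66 km.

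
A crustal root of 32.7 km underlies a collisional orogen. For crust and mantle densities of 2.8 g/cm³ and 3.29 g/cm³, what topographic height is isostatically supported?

5.72 km

Isostatic balance requires: ρ_c h = (ρ_m − ρ_c) r.
h = r (ρ_m − ρ_c) / ρ_c = 32.7 km × (3.29 − 2.8) / 2.8 = 5.72 km.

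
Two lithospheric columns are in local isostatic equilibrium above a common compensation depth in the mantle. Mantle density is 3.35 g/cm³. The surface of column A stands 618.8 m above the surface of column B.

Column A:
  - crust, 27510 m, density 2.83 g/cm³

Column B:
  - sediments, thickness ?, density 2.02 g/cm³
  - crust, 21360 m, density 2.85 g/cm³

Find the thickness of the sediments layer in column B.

Take the compensation level at the base of the deeper column (depth z_c below the surface of column A) and equate Σ ρ_i t_i down to z_c; mantle fills any gap and the z_c terms cancel.
Column A: 27510×2.83 + (z_c − 27510)×3.35
Column B: 618.8×0 + x×2.02 + 21360×2.85 + (z_c − 618.8 − 21360 − x)×3.35
The z_c×3.35 term appears on both sides and cancels. Collect the known terms of each column as K = Σ(ρt)_known − 3.35 × (depth of known layers): K_A = 77853.3 − 3.35×27510 = −14305.2; K_B = 60876 − 3.35×(618.8 + 21360) = −12752.98.
Balance: K_A = K_B − x×(3.35 − 2.02), so x = (K_B − K_A)/(3.35 − 2.02) = 1552.22/1.33 = 1170 m.

1170 m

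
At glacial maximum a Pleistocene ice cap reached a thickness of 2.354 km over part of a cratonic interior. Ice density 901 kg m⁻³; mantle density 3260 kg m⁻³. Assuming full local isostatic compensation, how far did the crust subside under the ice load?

Balancing pressure at the compensation depth: the ice load ρ_ice t is balanced by mantle displaced below, ρ_m s.
s = t ρ_ice / ρ_m = 2.354 km × 901/3260 = 0.651 km.

0.651 km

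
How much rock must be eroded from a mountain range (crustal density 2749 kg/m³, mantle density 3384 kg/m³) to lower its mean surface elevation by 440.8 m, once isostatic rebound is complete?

2350 m

Net drop Δ = e − u = e − e ρ_c/ρ_m = e (ρ_m − ρ_c)/ρ_m.
e = Δ ρ_m/(ρ_m − ρ_c) = 440.8 m × 3384/635 = 2350 m.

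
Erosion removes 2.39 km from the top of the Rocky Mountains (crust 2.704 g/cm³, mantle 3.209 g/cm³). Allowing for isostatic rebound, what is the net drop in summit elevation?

0.376 km

Rebound u = e ρ_c/ρ_m = 2.39 km × 2.704/3.209 = 2.014 km.
Net surface drop = e − u = 2.39 km − 2.014 km = e (ρ_m − ρ_c)/ρ_m = 0.376 km.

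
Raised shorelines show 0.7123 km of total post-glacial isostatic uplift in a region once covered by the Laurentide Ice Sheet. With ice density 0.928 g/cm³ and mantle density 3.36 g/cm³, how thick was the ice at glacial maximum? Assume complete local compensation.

u = t ρ_ice/ρ_m → t = u ρ_m/ρ_ice = 0.7123 km × 3.36/0.928 = 2.58 km.

2.58 km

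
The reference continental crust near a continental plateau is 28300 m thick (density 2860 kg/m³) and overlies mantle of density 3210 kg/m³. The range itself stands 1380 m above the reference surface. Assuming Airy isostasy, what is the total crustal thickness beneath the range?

Root depth r = h ρ_c / (ρ_m − ρ_c) = 1380 m × 2860 / 350 = 11280 m.
Total thickness = T + h + r = 28300 m + 1380 m + 11280 m = 41000 m.

41000 m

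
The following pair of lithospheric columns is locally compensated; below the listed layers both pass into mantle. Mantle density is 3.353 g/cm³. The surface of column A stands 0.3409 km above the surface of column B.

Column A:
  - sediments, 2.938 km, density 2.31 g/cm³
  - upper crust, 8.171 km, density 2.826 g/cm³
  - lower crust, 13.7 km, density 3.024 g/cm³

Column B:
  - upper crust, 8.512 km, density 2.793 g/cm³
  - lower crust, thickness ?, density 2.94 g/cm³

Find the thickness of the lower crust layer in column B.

Take the compensation level at the base of the deeper column (depth z_c below the surface of column A) and equate Σ ρ_i t_i down to z_c; mantle fills any gap and the z_c terms cancel.
Column A: 2.938×2.31 + 8.171×2.826 + 13.7×3.024 + (z_c − 24.809)×3.353
Column B: 0.3409×0 + 8.512×2.793 + x×2.94 + (z_c − 0.3409 − 8.512 − x)×3.353
The z_c×3.353 term appears on both sides and cancels. Collect the known terms of each column as K = Σ(ρt)_known − 3.353 × (depth of known layers): K_A = 71.306826 − 3.353×24.809 = −11.877751; K_B = 23.774016 − 3.353×(0.3409 + 8.512) = −5.9097577.
Balance: K_A = K_B − x×(3.353 − 2.94), so x = (K_B − K_A)/(3.353 − 2.94) = 5.96799/0.413 = 14.5 km.

14.5 km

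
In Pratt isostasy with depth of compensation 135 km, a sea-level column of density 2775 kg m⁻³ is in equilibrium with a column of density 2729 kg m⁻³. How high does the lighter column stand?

2.28 km

ρ_ref D = ρ (D + h) → h = D (ρ_ref − ρ)/ρ.
h = 135 km × (2775 − 2729)/2729 = 2.28 km.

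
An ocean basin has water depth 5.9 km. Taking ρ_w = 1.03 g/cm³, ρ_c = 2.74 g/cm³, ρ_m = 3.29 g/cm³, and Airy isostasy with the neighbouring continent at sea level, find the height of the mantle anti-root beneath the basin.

18.3 km

Equating mass per unit area of the two columns: replacing crust with seawater at the top is compensated by replacing crust with mantle at the base: d (ρ_c − ρ_w) = a (ρ_m − ρ_c).
a = d (ρ_c − ρ_w)/(ρ_m − ρ_c) = 5.9 km × 1.71/0.55 = 18.3 km.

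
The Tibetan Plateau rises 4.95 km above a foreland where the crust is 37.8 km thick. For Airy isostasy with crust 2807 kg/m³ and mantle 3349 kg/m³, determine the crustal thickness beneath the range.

68.4 km

Root depth r = h ρ_c / (ρ_m − ρ_c) = 4.95 km × 2807 / 542 = 25.64 km.
Total thickness = T + h + r = 37.8 km + 4.95 km + 25.64 km = 68.4 km.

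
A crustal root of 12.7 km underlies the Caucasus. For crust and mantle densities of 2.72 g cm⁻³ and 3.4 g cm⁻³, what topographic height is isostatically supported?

3.17 km

Balancing pressure at the compensation depth: ρ_c h = (ρ_m − ρ_c) r.
h = r (ρ_m − ρ_c) / ρ_c = 12.7 km × (3.4 − 2.72) / 2.72 = 3.17 km.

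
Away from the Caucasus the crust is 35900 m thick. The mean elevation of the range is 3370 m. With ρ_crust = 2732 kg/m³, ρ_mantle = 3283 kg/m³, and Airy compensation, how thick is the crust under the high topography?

56000 m

Root depth r = h ρ_c / (ρ_m − ρ_c) = 3370 m × 2732 / 551 = 16710 m.
Total thickness = T + h + r = 35900 m + 3370 m + 16710 m = 56000 m.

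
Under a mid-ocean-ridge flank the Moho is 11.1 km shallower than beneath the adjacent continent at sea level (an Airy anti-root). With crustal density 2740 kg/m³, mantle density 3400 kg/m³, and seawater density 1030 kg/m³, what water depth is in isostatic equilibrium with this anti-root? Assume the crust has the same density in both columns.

Replacing a thickness d of crust by seawater at the top must be balanced by replacing crust with mantle at the base: d (ρ_c − ρ_w) = a (ρ_m − ρ_c).
d = a (ρ_m − ρ_c)/(ρ_c − ρ_w) = 11.1 km × 660/1710 = 4.28 km.

4.28 km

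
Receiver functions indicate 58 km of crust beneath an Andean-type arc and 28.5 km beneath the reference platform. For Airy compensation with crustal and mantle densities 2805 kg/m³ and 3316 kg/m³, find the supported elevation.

4.55 km

Excess crust Δ = 58 km − 28.5 km = 29.5 km, split between elevation h and root r with h + r = Δ.
Airy balance ρ_c h = (ρ_m − ρ_c) r gives r = h ρ_c/(ρ_m − ρ_c), so h (1 + ρ_c/(ρ_m − ρ_c)) = Δ, i.e. h = Δ (ρ_m − ρ_c)/ρ_m.
h = 29.5 km × 511/3316 = 4.55 km.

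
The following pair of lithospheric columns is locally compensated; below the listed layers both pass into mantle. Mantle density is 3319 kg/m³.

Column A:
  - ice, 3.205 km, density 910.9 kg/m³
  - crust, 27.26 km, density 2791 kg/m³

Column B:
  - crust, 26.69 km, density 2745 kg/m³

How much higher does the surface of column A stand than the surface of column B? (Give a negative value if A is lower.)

2.05 km

For any compensation level in the mantle, the mantle terms cancel and isostasy reduces to e = (Σt_A − Σt_B) − (Σ(ρt)_A − Σ(ρt)_B) / ρ_m.
Σt_A = 30.465 km; Σt_B = 26.69 km; Σ(ρt)_A = 79002.0945; Σ(ρt)_B = 73264.05 (in km·kg/m³).
e = (30.465 − 26.69) − (79002.0945 − 73264.05) / 3319 = 2.05 km.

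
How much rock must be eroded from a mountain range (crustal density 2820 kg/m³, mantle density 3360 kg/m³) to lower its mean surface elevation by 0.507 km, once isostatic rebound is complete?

3.15 km

Net drop Δ = e − u = e − e ρ_c/ρ_m = e (ρ_m − ρ_c)/ρ_m.
e = Δ ρ_m/(ρ_m − ρ_c) = 0.507 km × 3360/540 = 3.15 km.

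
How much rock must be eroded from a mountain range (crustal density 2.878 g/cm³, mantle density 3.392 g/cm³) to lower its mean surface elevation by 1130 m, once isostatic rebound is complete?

Net drop Δ = e − u = e − e ρ_c/ρ_m = e (ρ_m − ρ_c)/ρ_m.
e = Δ ρ_m/(ρ_m − ρ_c) = 1130 m × 3.392/0.514 = 7460 m.

7460 m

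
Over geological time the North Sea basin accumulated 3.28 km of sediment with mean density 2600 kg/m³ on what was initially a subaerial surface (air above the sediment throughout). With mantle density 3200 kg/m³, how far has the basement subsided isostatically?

Subaerial load: s = t ρ_sed / ρ_m = 3.28 km × 2600/3200 = 2.67 km.

2.67 km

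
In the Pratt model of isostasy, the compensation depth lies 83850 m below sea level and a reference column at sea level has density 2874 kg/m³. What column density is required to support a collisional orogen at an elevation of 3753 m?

2750 kg/m³

Pratt balance: ρ_ref D = ρ (D + h).
ρ = ρ_ref D/(D + h) = 2874 × 83850 m/(83850 m + 3753 m) = 2750 kg/m³.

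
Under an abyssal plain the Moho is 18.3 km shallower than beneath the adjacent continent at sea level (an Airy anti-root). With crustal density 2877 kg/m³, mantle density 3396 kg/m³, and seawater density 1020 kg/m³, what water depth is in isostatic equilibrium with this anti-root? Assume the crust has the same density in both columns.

Replacing a thickness d of crust by seawater at the top must be balanced by replacing crust with mantle at the base: d (ρ_c − ρ_w) = a (ρ_m − ρ_c).
d = a (ρ_m − ρ_c)/(ρ_c − ρ_w) = 18.3 km × 519/1857 = 5.11 km.

5.11 km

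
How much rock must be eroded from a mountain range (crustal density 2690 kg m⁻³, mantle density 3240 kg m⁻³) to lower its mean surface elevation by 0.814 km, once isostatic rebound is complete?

4.8 km

Net drop Δ = e − u = e − e ρ_c/ρ_m = e (ρ_m − ρ_c)/ρ_m.
e = Δ ρ_m/(ρ_m − ρ_c) = 0.814 km × 3240/550 = 4.8 km.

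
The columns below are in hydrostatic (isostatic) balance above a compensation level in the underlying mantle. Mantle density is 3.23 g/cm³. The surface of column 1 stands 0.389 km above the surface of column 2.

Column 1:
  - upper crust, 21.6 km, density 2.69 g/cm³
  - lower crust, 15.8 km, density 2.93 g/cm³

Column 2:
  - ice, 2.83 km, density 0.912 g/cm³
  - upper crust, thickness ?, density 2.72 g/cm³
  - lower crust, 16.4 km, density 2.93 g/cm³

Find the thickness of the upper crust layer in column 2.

7.19 km

Take the compensation level at the base of the deeper column (depth z_c below the surface of column 1) and equate Σ ρ_i t_i down to z_c; mantle fills any gap and the z_c terms cancel.
Column 1: 21.6×2.69 + 15.8×2.93 + (z_c − 37.4)×3.23
Column 2: 0.389×0 + 2.83×0.912 + x×2.72 + 16.4×2.93 + (z_c − 0.389 − 19.23 − x)×3.23
The z_c×3.23 term appears on both sides and cancels. Collect the known terms of each column as K = Σ(ρt)_known − 3.23 × (depth of known layers): K_1 = 104.398 − 3.23×37.4 = −16.404; K_2 = 50.63296 − 3.23×(0.389 + 19.23) = −12.73641.
Balance: K_1 = K_2 − x×(3.23 − 2.72), so x = (K_2 − K_1)/(3.23 − 2.72) = 3.66759/0.51 = 7.19 km.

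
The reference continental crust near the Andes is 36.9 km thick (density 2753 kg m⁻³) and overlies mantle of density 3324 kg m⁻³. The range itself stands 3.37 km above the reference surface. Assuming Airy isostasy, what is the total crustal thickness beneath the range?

56.5 km

Root depth r = h ρ_c / (ρ_m − ρ_c) = 3.37 km × 2753 / 571 = 16.25 km.
Total thickness = T + h + r = 36.9 km + 3.37 km + 16.25 km = 56.5 km.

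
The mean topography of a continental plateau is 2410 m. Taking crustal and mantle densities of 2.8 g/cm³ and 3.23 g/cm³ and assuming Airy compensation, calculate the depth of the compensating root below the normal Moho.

15700 m

Equating mass per unit area of the two columns: the weight of the topography is balanced by the buoyancy of the root, ρ_c h = (ρ_m − ρ_c) r.
r = h · ρ_c / (ρ_m − ρ_c) = 2410 m × 2.8 / (3.23 − 2.8) = 15700 m.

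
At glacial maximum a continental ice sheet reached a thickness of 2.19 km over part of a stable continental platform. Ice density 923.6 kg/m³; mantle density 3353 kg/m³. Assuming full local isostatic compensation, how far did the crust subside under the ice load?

0.603 km

For local isostatic compensation: the ice load ρ_ice t is balanced by mantle displaced below, ρ_m s.
s = t ρ_ice / ρ_m = 2.19 km × 923.6/3353 = 0.603 km.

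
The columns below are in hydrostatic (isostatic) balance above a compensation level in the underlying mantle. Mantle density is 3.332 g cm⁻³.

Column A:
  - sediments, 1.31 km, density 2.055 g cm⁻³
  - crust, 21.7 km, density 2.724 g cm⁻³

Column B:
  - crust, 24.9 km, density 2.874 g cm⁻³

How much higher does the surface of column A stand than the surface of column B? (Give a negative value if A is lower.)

For any compensation level in the mantle, the mantle terms cancel and isostasy reduces to e = (Σt_A − Σt_B) − (Σ(ρt)_A − Σ(ρt)_B) / ρ_m.
Σt_A = 23.01 km; Σt_B = 24.9 km; Σ(ρt)_A = 61.80285; Σ(ρt)_B = 71.5626 (in km·g cm⁻³).
e = (23.01 − 24.9) − (61.80285 − 71.5626) / 3.332 = 1.04 km.

1.04 km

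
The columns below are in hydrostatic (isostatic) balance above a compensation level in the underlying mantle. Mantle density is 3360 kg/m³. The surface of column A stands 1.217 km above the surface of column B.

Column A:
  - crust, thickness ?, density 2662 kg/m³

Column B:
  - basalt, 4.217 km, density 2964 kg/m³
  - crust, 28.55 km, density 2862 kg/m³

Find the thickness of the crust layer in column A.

28.6 km

Take the compensation level at the base of the deeper column (depth z_c below the surface of column A) and equate Σ ρ_i t_i down to z_c; mantle fills any gap and the z_c terms cancel.
Column A: x×2662 + (z_c − 0 − x)×3360
Column B: 1.217×0 + 4.217×2964 + 28.55×2862 + (z_c − 1.217 − 32.767)×3360
The z_c×3360 term appears on both sides and cancels. Collect the known terms of each column as K = Σ(ρt)_known − 3360 × (depth of known layers): K_A = 0 − 3360×0 = 0; K_B = 94209.288 − 3360×(1.217 + 32.767) = −19976.952.
Balance: K_A − x×(3360 − 2662) = K_B, so x = (K_A − K_B)/(3360 − 2662) = 19977/698 = 28.6 km.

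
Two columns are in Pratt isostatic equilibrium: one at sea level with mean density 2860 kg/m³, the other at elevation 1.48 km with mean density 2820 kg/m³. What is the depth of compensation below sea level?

104 km

ρ_ref D = ρ (D + h) → D (ρ_ref − ρ) = ρ h.
D = ρ h/(ρ_ref − ρ) = 2820 × 1.48 km/(2860 − 2820) = 104 km.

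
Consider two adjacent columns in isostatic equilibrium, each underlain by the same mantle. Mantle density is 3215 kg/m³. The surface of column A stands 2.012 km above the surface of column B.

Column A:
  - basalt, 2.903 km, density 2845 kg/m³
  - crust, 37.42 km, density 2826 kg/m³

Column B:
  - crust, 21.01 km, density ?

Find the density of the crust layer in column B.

Take the compensation level at the base of the deeper column (depth z_c below the surface of column A) and equate Σ ρ_i t_i down to z_c; mantle fills any gap and the z_c terms cancel.
Column A: 2.903×2845 + 37.42×2826 + (z_c − 40.323)×3215
Column B: 2.012×0 + 21.01×ρ + (z_c − 2.012 − 21.01)×3215
The z_c×3215 term appears on both sides and cancels. Collect the known terms of each column as K = Σ(ρt)_known − 3215 × (depth of known layers): K_A = 114007.955 − 3215×40.323 = −15630.49; K_B = 0 − 3215×(2.012 + 21.01) = −74015.73.
Balance: K_A = K_B + 21.01×ρ, so ρ = (K_A − K_B)/21.01 = 58385.2/21.01 = 2780 kg/m³.

2780 kg/m³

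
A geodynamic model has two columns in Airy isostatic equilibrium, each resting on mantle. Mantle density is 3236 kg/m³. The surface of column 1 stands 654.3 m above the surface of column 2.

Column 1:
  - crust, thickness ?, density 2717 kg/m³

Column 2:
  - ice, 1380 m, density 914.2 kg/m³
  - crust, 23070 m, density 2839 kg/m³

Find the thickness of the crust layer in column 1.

27900 m

Take the compensation level at the base of the deeper column (depth z_c below the surface of column 1) and equate Σ ρ_i t_i down to z_c; mantle fills any gap and the z_c terms cancel.
Column 1: x×2717 + (z_c − 0 − x)×3236
Column 2: 654.3×0 + 1380×914.2 + 23070×2839 + (z_c − 654.3 − 24450)×3236
The z_c×3236 term appears on both sides and cancels. Collect the known terms of each column as K = Σ(ρt)_known − 3236 × (depth of known layers): K_1 = 0 − 3236×0 = 0; K_2 = 66757326 − 3236×(654.3 + 24450) = −14480188.8.
Balance: K_1 − x×(3236 − 2717) = K_2, so x = (K_1 − K_2)/(3236 − 2717) = 14480200/519 = 27900 m.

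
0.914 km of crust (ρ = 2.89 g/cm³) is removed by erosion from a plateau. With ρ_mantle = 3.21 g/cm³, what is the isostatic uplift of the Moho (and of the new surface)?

0.823 km

Unloading: uplift u = e ρ_c/ρ_m = 0.914 km × 2.89/3.21 = 0.823 km.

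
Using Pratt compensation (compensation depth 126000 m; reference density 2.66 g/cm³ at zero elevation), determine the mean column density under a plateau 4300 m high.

2.57 g/cm³

Pratt balance: ρ_ref D = ρ (D + h).
ρ = ρ_ref D/(D + h) = 2.66 × 126000 m/(126000 m + 4300 m) = 2.57 g/cm³.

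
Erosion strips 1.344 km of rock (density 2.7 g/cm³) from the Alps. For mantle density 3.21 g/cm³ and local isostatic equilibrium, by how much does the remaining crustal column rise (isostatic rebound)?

Unloading: uplift u = e ρ_c/ρ_m = 1.344 km × 2.7/3.21 = 1.13 km.

1.13 km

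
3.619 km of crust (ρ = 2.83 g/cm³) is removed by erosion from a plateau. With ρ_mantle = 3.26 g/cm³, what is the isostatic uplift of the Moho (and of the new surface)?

3.14 km

Unloading: uplift u = e ρ_c/ρ_m = 3.619 km × 2.83/3.26 = 3.14 km.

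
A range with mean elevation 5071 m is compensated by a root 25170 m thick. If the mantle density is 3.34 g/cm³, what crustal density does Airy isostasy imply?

2.78 g/cm³

ρ_c h = (ρ_m − ρ_c) r → ρ_c (h + r) = ρ_m r → ρ_c = ρ_m r / (h + r).
ρ_c = 3.34 × 25170 m / (5071 m + 25170 m) = 2.78 g/cm³.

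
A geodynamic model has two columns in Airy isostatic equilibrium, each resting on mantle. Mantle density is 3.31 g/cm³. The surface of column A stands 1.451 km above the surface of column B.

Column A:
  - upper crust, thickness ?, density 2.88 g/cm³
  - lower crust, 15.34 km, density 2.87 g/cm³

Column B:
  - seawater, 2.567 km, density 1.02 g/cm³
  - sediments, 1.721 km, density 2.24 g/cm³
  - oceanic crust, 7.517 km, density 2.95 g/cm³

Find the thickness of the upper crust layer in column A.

Take the compensation level at the base of the deeper column (depth z_c below the surface of column A) and equate Σ ρ_i t_i down to z_c; mantle fills any gap and the z_c terms cancel.
Column A: x×2.88 + 15.34×2.87 + (z_c − 15.34 − x)×3.31
Column B: 1.451×0 + 2.567×1.02 + 1.721×2.24 + 7.517×2.95 + (z_c − 1.451 − 11.805)×3.31
The z_c×3.31 term appears on both sides and cancels. Collect the known terms of each column as K = Σ(ρt)_known − 3.31 × (depth of known layers): K_A = 44.0258 − 3.31×15.34 = −6.7496; K_B = 28.64853 − 3.31×(1.451 + 11.805) = −15.22883.
Balance: K_A − x×(3.31 − 2.88) = K_B, so x = (K_A − K_B)/(3.31 − 2.88) = 8.47923/0.43 = 19.7 km.

19.7 km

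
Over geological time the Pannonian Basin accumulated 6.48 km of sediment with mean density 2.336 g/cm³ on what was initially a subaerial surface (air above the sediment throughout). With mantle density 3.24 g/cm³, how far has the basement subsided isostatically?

4.67 km

Subaerial load: s = t ρ_sed / ρ_m = 6.48 km × 2.336/3.24 = 4.67 km.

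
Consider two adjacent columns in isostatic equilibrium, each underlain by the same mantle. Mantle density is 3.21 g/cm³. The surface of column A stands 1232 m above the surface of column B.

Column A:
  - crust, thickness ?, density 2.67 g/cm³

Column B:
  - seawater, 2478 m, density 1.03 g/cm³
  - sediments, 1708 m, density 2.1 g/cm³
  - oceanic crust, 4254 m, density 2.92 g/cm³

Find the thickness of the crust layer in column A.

Take the compensation level at the base of the deeper column (depth z_c below the surface of column A) and equate Σ ρ_i t_i down to z_c; mantle fills any gap and the z_c terms cancel.
Column A: x×2.67 + (z_c − 0 − x)×3.21
Column B: 1232×0 + 2478×1.03 + 1708×2.1 + 4254×2.92 + (z_c − 1232 − 8440)×3.21
The z_c×3.21 term appears on both sides and cancels. Collect the known terms of each column as K = Σ(ρt)_known − 3.21 × (depth of known layers): K_A = 0 − 3.21×0 = 0; K_B = 18560.82 − 3.21×(1232 + 8440) = −12486.3.
Balance: K_A − x×(3.21 − 2.67) = K_B, so x = (K_A − K_B)/(3.21 − 2.67) = 12486.3/0.54 = 23100 m.

23100 m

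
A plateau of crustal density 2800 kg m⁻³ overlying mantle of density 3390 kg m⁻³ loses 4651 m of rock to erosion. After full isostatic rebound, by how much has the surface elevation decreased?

Rebound u = e ρ_c/ρ_m = 4651 m × 2800/3390 = 3842 m.
Net surface drop = e − u = 4651 m − 3842 m = e (ρ_m − ρ_c)/ρ_m = 809 m.

809 m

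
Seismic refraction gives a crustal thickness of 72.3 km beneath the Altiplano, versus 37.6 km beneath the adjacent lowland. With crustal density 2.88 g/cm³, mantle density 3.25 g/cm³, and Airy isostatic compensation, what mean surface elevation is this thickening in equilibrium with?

3.95 km

Excess crust Δ = 72.3 km − 37.6 km = 34.7 km, split between elevation h and root r with h + r = Δ.
Airy balance ρ_c h = (ρ_m − ρ_c) r gives r = h ρ_c/(ρ_m − ρ_c), so h (1 + ρ_c/(ρ_m − ρ_c)) = Δ, i.e. h = Δ (ρ_m − ρ_c)/ρ_m.
h = 34.7 km × 0.37/3.25 = 3.95 km.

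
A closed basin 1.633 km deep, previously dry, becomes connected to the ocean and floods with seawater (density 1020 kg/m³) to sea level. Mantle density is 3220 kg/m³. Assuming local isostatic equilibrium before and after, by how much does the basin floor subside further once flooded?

0.757 km

After flooding the water column is d + s deep. Its weight must equal the weight of mantle displaced by the extra subsidence s: (d + s) ρ_w = s ρ_m.
s = d ρ_w / (ρ_m − ρ_w) = 1.633 km × 1020/(3220 − 1020) = 0.757 km.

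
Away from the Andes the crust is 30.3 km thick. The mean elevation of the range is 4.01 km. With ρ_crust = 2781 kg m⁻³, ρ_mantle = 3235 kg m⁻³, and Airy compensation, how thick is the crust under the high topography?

58.9 km

Root depth r = h ρ_c / (ρ_m − ρ_c) = 4.01 km × 2781 / 454 = 24.56 km.
Total thickness = T + h + r = 30.3 km + 4.01 km + 24.56 km = 58.9 km.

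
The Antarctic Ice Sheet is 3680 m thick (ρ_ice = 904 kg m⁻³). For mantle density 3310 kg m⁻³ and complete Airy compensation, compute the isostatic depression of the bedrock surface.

In Airy isostatic equilibrium: the ice load ρ_ice t is balanced by mantle displaced below, ρ_m s.
s = t ρ_ice / ρ_m = 3680 m × 904/3310 = 1010 m.

1010 m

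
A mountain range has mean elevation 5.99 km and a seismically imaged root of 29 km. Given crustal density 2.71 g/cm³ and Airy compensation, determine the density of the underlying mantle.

3.27 g/cm³

Airy balance: ρ_c h = (ρ_m − ρ_c) r → ρ_m = ρ_c (1 + h/r).
ρ_m = 2.71 × (1 + 5.99 km/29 km) = 3.27 g/cm³.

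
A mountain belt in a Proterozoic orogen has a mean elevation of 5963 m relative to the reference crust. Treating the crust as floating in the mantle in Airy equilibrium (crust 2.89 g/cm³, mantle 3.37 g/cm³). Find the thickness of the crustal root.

35900 m

For local isostatic compensation: the weight of the topography is balanced by the buoyancy of the root, ρ_c h = (ρ_m − ρ_c) r.
r = h · ρ_c / (ρ_m − ρ_c) = 5963 m × 2.89 / (3.37 − 2.89) = 35900 m.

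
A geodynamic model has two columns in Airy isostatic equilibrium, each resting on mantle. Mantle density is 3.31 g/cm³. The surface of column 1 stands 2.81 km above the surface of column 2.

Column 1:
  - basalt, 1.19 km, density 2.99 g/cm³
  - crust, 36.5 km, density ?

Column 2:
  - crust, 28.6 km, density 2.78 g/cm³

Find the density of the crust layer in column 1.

Take the compensation level at the base of the deeper column (depth z_c below the surface of column 1) and equate Σ ρ_i t_i down to z_c; mantle fills any gap and the z_c terms cancel.
Column 1: 1.19×2.99 + 36.5×ρ + (z_c − 37.69)×3.31
Column 2: 2.81×0 + 28.6×2.78 + (z_c − 2.81 − 28.6)×3.31
The z_c×3.31 term appears on both sides and cancels. Collect the known terms of each column as K = Σ(ρt)_known − 3.31 × (depth of known layers): K_1 = 3.5581 − 3.31×37.69 = −121.1958; K_2 = 79.508 − 3.31×(2.81 + 28.6) = −24.4591.
Balance: K_1 + 36.5×ρ = K_2, so ρ = (K_2 − K_1)/36.5 = 96.7367/36.5 = 2.65 g/cm³.

2.65 g/cm³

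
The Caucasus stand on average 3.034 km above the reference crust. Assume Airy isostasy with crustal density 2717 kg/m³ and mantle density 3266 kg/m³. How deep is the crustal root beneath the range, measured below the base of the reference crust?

15 km

Equating mass per unit area of the two columns: the weight of the topography is balanced by the buoyancy of the root, ρ_c h = (ρ_m − ρ_c) r.
r = h · ρ_c / (ρ_m − ρ_c) = 3.034 km × 2717 / (3266 − 2717) = 15 km.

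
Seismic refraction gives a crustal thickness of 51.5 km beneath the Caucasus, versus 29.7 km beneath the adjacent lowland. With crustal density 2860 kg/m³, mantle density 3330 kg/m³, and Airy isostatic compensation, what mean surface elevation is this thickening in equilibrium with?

3.08 km

Excess crust Δ = 51.5 km − 29.7 km = 21.8 km, split between elevation h and root r with h + r = Δ.
Airy balance ρ_c h = (ρ_m − ρ_c) r gives r = h ρ_c/(ρ_m − ρ_c), so h (1 + ρ_c/(ρ_m − ρ_c)) = Δ, i.e. h = Δ (ρ_m − ρ_c)/ρ_m.
h = 21.8 km × 470/3330 = 3.08 km.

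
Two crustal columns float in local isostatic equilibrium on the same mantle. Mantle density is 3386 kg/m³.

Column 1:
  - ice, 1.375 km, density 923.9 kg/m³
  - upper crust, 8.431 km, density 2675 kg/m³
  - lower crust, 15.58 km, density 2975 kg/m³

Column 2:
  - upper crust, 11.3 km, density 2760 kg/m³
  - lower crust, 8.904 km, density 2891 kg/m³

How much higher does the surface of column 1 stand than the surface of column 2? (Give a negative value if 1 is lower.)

For any compensation level in the mantle, the mantle terms cancel and isostasy reduces to e = (Σt_1 − Σt_2) − (Σ(ρt)_1 − Σ(ρt)_2) / ρ_m.
Σt_1 = 25.386 km; Σt_2 = 20.204 km; Σ(ρt)_1 = 70173.7875; Σ(ρt)_2 = 56929.464 (in km·kg/m³).
e = (25.386 − 20.204) − (70173.7875 − 56929.464) / 3386 = 1.27 km.

1.27 km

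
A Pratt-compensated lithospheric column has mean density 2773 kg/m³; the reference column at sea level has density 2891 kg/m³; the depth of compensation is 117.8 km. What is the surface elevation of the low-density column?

ρ_ref D = ρ (D + h) → h = D (ρ_ref − ρ)/ρ.
h = 117.8 km × (2891 − 2773)/2773 = 5.01 km.

5.01 km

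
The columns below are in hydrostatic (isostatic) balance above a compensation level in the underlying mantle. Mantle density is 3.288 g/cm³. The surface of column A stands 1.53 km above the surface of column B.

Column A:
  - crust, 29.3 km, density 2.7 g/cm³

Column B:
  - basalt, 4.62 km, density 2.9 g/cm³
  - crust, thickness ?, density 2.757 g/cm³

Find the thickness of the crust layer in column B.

19.6 km

Take the compensation level at the base of the deeper column (depth z_c below the surface of column A) and equate Σ ρ_i t_i down to z_c; mantle fills any gap and the z_c terms cancel.
Column A: 29.3×2.7 + (z_c − 29.3)×3.288
Column B: 1.53×0 + 4.62×2.9 + x×2.757 + (z_c − 1.53 − 4.62 − x)×3.288
The z_c×3.288 term appears on both sides and cancels. Collect the known terms of each column as K = Σ(ρt)_known − 3.288 × (depth of known layers): K_A = 79.11 − 3.288×29.3 = −17.2284; K_B = 13.398 − 3.288×(1.53 + 4.62) = −6.8232.
Balance: K_A = K_B − x×(3.288 − 2.757), so x = (K_B − K_A)/(3.288 − 2.757) = 10.4052/0.531 = 19.6 km.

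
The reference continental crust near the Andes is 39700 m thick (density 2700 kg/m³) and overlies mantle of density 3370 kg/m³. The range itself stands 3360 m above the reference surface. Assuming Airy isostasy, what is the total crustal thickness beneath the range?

56600 m

Root depth r = h ρ_c / (ρ_m − ρ_c) = 3360 m × 2700 / 670 = 13540 m.
Total thickness = T + h + r = 39700 m + 3360 m + 13540 m = 56600 m.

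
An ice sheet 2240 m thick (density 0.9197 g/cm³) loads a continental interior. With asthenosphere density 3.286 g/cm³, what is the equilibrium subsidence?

627 m

In Airy isostatic equilibrium: the ice load ρ_ice t is balanced by mantle displaced below, ρ_m s.
s = t ρ_ice / ρ_m = 2240 m × 0.9197/3.286 = 627 m.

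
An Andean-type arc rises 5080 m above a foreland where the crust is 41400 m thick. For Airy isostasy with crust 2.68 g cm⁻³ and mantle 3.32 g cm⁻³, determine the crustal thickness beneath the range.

67800 m

Root depth r = h ρ_c / (ρ_m − ρ_c) = 5080 m × 2.68 / 0.64 = 21270 m.
Total thickness = T + h + r = 41400 m + 5080 m + 21270 m = 67800 m.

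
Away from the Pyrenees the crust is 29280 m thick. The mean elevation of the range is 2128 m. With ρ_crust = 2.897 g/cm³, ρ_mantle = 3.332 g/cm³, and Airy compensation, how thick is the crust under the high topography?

Root depth r = h ρ_c / (ρ_m − ρ_c) = 2128 m × 2.897 / 0.435 = 14170 m.
Total thickness = T + h + r = 29280 m + 2128 m + 14170 m = 45600 m.

45600 m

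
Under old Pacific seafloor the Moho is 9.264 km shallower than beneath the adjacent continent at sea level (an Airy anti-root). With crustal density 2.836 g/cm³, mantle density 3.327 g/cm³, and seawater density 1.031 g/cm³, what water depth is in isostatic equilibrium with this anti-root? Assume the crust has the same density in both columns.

Replacing a thickness d of crust by seawater at the top must be balanced by replacing crust with mantle at the base: d (ρ_c − ρ_w) = a (ρ_m − ρ_c).
d = a (ρ_m − ρ_c)/(ρ_c − ρ_w) = 9.264 km × 0.491/1.805 = 2.52 km.

2.52 km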